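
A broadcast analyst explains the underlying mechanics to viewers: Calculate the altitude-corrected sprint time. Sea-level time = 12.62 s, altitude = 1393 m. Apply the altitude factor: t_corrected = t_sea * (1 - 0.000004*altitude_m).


Correction factor = 1 - 0.000004 * 1393 = 0.994428
t_corrected = t_sea * factor = 12.62 * 0.994428
t_corrected = 12.5497 s

12.5497 s


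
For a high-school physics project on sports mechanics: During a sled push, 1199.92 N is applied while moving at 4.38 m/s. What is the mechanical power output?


P = F * v
P = 1199.92 * 4.38
P = 5255.6496 W

5255.6496 W


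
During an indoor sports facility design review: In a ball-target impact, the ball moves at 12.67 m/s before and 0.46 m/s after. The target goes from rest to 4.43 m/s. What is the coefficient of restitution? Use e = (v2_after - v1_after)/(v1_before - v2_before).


e = (v2_after - v1_after) / (v1_before - v2_before)
Numerator = 4.43 - 0.46 = 3.97
Denominator = 12.67 - 0 = 12.67
e = 3.97 / 12.67 = 0.3133

0.3133


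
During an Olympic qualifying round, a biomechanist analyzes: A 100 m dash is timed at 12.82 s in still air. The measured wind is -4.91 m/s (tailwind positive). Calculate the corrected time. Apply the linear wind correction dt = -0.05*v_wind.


dt = -0.05 * v_wind = -0.05 * -4.91 = 0.2455 s
t_corrected = t_still + dt = 12.82 + (0.2455)
t_corrected = 13.0655 s

13.0655 s


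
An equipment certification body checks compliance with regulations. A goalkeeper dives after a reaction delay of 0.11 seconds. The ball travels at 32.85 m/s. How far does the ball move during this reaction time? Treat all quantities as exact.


d = v * t
d = 32.85 * 0.11
d = 3.6135 m

3.6135 m


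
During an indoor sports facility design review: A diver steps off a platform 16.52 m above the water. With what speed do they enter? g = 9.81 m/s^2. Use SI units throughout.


v = sqrt(2 * g * h)
v = sqrt(2 * 9.81 * 16.52)
v = sqrt(324.1224) = 18.0034 m/s

18.0034 m/s


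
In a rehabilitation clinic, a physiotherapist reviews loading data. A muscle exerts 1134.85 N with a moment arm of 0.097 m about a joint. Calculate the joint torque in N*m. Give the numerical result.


tau = F * d
tau = 1134.85 * 0.097
tau = 110.0804 N*m

110.0804 N*m


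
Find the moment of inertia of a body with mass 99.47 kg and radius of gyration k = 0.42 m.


I = m * k^2
I = 99.47 * 0.42^2
I = 99.47 * 0.1764 = 17.5465 kg*m^2

17.5465 kg*m^2


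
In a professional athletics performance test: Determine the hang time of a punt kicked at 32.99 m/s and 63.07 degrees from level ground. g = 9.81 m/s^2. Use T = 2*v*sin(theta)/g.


T = 2*v*sin(theta)/g
sin(theta) = sin(63.07 deg) = 0.8916
T = 2*32.99*0.8916 / 9.81
T = 58.8252 / 9.81 = 5.9964 s

5.9964 s


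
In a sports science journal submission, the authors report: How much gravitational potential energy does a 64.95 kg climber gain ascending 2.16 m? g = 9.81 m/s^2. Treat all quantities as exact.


PE = m * g * h
PE = 64.95 * 9.81 * 2.16
PE = 637.1595 * 2.16 = 1376.2645 J

1376.2645 J


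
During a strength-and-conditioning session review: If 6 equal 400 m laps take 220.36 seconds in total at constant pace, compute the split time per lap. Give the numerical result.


Split time = total_time / n_laps = 220.36 / 6
Split time = 36.7267 s per lap

36.7267 s


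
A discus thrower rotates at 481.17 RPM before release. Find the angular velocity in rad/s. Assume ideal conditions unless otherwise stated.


omega = RPM * 2 * pi / 60
omega = 481.17 * 2 * 3.14159 / 60
omega = 3023.2803 / 60 = 50.388 rad/s

50.388 rad/s


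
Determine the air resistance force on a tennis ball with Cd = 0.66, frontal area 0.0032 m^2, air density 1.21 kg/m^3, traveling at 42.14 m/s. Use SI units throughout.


Fd = 0.5 * Cd * rho * A * v^2
Fd = 0.5 * 0.66 * 1.21 * 0.0032 * 42.14^2
v^2 = 1775.7796
Fd = 0.5 * 0.66 * 1.21 * 0.0032 * 1775.7796 = 2.269 N

2.269 N


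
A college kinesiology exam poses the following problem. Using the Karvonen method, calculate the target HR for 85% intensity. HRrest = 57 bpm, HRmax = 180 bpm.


Target = HRrest + pct*(HRmax - HRrest)
Heart rate reserve = HRmax - HRrest = 180 - 57 = 123 bpm
Fraction = 85% = 0.85
Target = 57 + 0.85 * 123
Target = 57 + 104.55 = 161.55 bpm

161.55 bpm


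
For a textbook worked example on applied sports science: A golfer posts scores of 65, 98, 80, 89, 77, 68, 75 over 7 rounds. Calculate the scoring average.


Average = sum / n
Sum = 552
Average = 552 / 7 = 78.8571

78.8571


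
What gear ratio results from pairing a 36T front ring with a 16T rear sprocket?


GR = front_teeth / rear_teeth
GR = 36 / 16
GR = 2.25

2.25


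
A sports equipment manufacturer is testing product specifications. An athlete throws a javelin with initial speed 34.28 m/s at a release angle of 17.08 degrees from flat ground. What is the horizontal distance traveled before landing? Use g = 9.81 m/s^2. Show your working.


R = v^2 * sin(2*theta) / g
Convert angle to radians: theta = 17.08 deg = 0.2981 rad
sin(2*theta) = sin(0.5962) = 0.5615
R = 34.28^2 * 0.5615 / 9.81
R = 1175.1184 * 0.5615 / 9.81 = 67.2616 m

67.2616 m


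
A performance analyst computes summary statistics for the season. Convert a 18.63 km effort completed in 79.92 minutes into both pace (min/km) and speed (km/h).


Pace = time / distance = 79.92 min / 18.63 km = 4.2899 min/km
Speed = distance / time_in_hours = 18.63 / 1.332 hr
Speed = 13.9865 km/h

4.2899 min/km, 13.9865 km/h


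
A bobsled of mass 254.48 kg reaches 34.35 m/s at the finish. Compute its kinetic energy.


KE = 0.5 * m * v^2
KE = 0.5 * 254.48 * 34.35^2
KE = 0.5 * 254.48 * 1179.9225 = 150133.3389 J

150133.3389 J


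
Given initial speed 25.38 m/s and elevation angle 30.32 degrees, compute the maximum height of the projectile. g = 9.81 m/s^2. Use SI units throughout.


H = (v*sin(theta))^2 / (2*g)
vy = v*sin(theta) = 25.38 * sin(30.32 deg) = 12.8126 m/s
H = vy^2 / (2*g) = 164.1617 / (2*9.81)
H = 164.1617 / 19.62 = 8.3671 m

8.3671 m


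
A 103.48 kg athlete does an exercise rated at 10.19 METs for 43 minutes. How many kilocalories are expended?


kcal = MET * mass * time_hr
Convert time: 43 min = 0.7167 hr
kcal = 10.19 * 103.48 * 0.7167
kcal = 755.6972 kcal

755.6972 kcal


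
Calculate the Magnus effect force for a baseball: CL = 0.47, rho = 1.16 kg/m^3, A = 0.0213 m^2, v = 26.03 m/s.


FM = 0.5 * CL * rho * A * v^2
FM = 0.5 * 0.47 * 1.16 * 0.0213 * 26.03^2
v^2 = 677.5609
FM = 0.5 * 0.47 * 1.16 * 0.0213 * 677.5609 = 3.9342 N

3.9342 N


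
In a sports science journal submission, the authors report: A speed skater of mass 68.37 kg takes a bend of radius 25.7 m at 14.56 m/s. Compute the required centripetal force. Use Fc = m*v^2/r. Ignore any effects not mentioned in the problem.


Fc = m * v^2 / r
v^2 = 14.56^2 = 211.9936
Fc = 68.37 * 211.9936 / 25.7
Fc = 14494.0024 / 25.7 = 563.969 N

563.969 N


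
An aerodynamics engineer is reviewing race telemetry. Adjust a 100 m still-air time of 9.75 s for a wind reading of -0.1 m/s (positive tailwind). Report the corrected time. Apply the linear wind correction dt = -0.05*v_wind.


dt = -0.05 * v_wind = -0.05 * -0.1 = 0.005 s
t_corrected = t_still + dt = 9.75 + (0.005)
t_corrected = 9.755 s

9.755 s


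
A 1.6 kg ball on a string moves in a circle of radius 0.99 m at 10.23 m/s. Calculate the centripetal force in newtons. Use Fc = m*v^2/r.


Fc = m * v^2 / r
v^2 = 10.23^2 = 104.6529
Fc = 1.6 * 104.6529 / 0.99
Fc = 167.4446 / 0.99 = 169.136 N

169.136 N


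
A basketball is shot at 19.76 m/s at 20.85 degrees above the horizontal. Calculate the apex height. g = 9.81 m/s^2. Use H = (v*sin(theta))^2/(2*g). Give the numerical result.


H = (v*sin(theta))^2 / (2*g)
vy = v*sin(theta) = 19.76 * sin(20.85 deg) = 7.033 m/s
H = vy^2 / (2*g) = 49.4635 / (2*9.81)
H = 49.4635 / 19.62 = 2.5211 m

2.5211 m


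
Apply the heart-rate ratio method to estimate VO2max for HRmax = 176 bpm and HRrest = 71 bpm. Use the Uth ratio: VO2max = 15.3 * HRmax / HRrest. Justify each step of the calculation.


VO2max = 15.3 * HRmax / HRrest
VO2max = 15.3 * 176 / 71
VO2max = 2692.8 / 71 = 37.9268 mL/kg/min

37.9268 mL/kg/min


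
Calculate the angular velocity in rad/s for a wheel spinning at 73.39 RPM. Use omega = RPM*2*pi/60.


omega = RPM * 2 * pi / 60
omega = 73.39 * 2 * 3.14159 / 60
omega = 461.123 / 60 = 7.6854 rad/s

7.6854 rad/s


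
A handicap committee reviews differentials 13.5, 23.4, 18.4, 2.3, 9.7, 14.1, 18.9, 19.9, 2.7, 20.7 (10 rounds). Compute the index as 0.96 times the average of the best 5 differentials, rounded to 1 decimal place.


All differentials: 13.5, 23.4, 18.4, 2.3, 9.7, 14.1, 18.9, 19.9, 2.7, 20.7
Sorted: 2.3, 2.7, 9.7, 13.5, 14.1, 18.4, 18.9, 19.9, 20.7, 23.4
Best 5: 2.3, 2.7, 9.7, 13.5, 14.1
Average of best = 42.3 / 5 = 8.46
Raw index = 8.46 * 0.96 = 8.1216
Handicap index = round(8.1216, 1) = 8.1

8.1


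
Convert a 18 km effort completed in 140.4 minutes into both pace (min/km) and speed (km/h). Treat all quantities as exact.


Pace = time / distance = 140.4 min / 18 km = 7.8 min/km
Speed = distance / time_in_hours = 18 / 2.34 hr
Speed = 7.6923 km/h

7.8 min/km, 7.6923 km/h


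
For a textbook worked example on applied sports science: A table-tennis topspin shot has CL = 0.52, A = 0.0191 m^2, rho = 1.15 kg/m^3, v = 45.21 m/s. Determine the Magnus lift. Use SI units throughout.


FM = 0.5 * CL * rho * A * v^2
FM = 0.5 * 0.52 * 1.15 * 0.0191 * 45.21^2
v^2 = 2043.9441
FM = 0.5 * 0.52 * 1.15 * 0.0191 * 2043.9441 = 11.6728 N

11.6728 N


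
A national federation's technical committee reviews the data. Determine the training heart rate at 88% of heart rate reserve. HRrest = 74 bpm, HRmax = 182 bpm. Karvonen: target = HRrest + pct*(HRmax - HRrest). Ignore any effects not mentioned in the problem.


Target = HRrest + pct*(HRmax - HRrest)
Heart rate reserve = HRmax - HRrest = 182 - 74 = 108 bpm
Fraction = 88% = 0.88
Target = 74 + 0.88 * 108
Target = 74 + 95.04 = 169.04 bpm

169.04 bpm


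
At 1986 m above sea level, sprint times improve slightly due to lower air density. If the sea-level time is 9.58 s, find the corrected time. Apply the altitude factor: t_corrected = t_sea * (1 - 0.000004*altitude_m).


Correction factor = 1 - 0.000004 * 1986 = 0.992056
t_corrected = t_sea * factor = 9.58 * 0.992056
t_corrected = 9.5039 s

9.5039 s


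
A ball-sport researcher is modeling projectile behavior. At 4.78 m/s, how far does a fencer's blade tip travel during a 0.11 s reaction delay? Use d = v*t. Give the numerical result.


d = v * t
d = 4.78 * 0.11
d = 0.5258 m

0.5258 m


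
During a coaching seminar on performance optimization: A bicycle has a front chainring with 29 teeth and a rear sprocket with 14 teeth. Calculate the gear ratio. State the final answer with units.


GR = front_teeth / rear_teeth
GR = 29 / 14
GR = 2.0714

2.0714


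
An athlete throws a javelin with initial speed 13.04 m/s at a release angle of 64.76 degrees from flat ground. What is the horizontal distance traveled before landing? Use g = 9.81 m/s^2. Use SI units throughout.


R = v^2 * sin(2*theta) / g
Convert angle to radians: theta = 64.76 deg = 1.1303 rad
sin(2*theta) = sin(2.2606) = 0.7714
R = 13.04^2 * 0.7714 / 9.81
R = 170.0416 * 0.7714 / 9.81 = 13.3711 m

13.3711 m


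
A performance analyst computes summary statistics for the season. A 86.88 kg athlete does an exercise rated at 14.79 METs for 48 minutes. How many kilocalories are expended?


kcal = MET * mass * time_hr
Convert time: 48 min = 0.8 hr
kcal = 14.79 * 86.88 * 0.8
kcal = 1027.9642 kcal

1027.9642 kcal


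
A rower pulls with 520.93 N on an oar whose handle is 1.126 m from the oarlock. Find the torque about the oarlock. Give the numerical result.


tau = F * d
tau = 520.93 * 1.126
tau = 586.5672 N*m

586.5672 N*m


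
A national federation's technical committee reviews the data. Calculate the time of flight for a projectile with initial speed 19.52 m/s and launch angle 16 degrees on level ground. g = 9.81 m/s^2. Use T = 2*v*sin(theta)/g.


T = 2*v*sin(theta)/g
sin(theta) = sin(16 deg) = 0.2756
T = 2*19.52*0.2756 / 9.81
T = 10.7609 / 9.81 = 1.0969 s

1.0969 s


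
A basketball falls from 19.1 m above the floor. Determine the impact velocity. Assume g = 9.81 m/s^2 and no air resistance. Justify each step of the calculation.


v = sqrt(2 * g * h)
v = sqrt(2 * 9.81 * 19.1)
v = sqrt(374.742) = 19.3583 m/s

19.3583 m/s


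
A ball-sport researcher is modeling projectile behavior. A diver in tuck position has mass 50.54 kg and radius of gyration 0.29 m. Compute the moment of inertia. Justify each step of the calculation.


I = m * k^2
I = 50.54 * 0.29^2
I = 50.54 * 0.0841 = 4.2504 kg*m^2

4.2504 kg*m^2


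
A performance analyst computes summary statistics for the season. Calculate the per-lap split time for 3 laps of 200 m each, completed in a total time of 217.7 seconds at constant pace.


Split time = total_time / n_laps = 217.7 / 3
Split time = 72.5667 s per lap

72.5667 s


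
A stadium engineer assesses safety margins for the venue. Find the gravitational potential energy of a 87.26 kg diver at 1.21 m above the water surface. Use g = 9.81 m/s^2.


PE = m * g * h
PE = 87.26 * 9.81 * 1.21
PE = 856.0206 * 1.21 = 1035.7849 J

1035.7849 J


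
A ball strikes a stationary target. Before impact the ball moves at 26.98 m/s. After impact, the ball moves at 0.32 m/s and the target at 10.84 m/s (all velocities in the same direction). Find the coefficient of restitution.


e = (v2_after - v1_after) / (v1_before - v2_before)
Numerator = 10.84 - 0.32 = 10.52
Denominator = 26.98 - 0 = 26.98
e = 10.52 / 26.98 = 0.3899

0.3899


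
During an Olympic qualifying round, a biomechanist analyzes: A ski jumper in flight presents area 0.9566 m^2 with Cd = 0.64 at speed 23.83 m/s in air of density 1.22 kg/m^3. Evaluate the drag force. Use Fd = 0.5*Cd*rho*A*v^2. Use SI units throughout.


Fd = 0.5 * Cd * rho * A * v^2
Fd = 0.5 * 0.64 * 1.22 * 0.9566 * 23.83^2
v^2 = 567.8689
Fd = 0.5 * 0.64 * 1.22 * 0.9566 * 567.8689 = 212.0744 N

212.0744 N


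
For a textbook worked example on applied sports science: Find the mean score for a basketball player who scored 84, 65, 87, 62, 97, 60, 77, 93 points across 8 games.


Average = sum / n
Sum = 625
Average = 625 / 8 = 78.125

78.125


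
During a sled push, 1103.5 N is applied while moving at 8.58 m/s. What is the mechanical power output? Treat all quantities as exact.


P = F * v
P = 1103.5 * 8.58
P = 9468.03 W

9468.03 W


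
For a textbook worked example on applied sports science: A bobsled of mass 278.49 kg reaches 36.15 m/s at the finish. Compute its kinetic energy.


KE = 0.5 * m * v^2
KE = 0.5 * 278.49 * 36.15^2
KE = 0.5 * 278.49 * 1306.8225 = 181968.499 J

181968.499 J


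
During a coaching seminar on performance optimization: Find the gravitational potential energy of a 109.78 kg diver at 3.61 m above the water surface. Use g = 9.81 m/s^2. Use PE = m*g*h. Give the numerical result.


PE = m * g * h
PE = 109.78 * 9.81 * 3.61
PE = 1076.9418 * 3.61 = 3887.7599 J

3887.7599 J


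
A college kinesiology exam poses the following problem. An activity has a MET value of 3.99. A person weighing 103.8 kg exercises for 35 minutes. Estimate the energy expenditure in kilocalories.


kcal = MET * mass * time_hr
Convert time: 35 min = 0.5833 hr
kcal = 3.99 * 103.8 * 0.5833
kcal = 241.5945 kcal

241.5945 kcal


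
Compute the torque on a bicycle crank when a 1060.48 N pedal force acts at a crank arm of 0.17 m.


tau = F * d
tau = 1060.48 * 0.17
tau = 180.2816 N*m

180.2816 N*m


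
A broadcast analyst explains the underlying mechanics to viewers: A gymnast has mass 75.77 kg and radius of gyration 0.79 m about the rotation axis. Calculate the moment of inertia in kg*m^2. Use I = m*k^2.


I = m * k^2
I = 75.77 * 0.79^2
I = 75.77 * 0.6241 = 47.2881 kg*m^2

47.2881 kg*m^2


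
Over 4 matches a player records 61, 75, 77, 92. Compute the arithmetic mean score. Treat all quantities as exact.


Average = sum / n
Sum = 305
Average = 305 / 4 = 76.25

76.25


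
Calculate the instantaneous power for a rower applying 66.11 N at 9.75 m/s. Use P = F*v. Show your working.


P = F * v
P = 66.11 * 9.75
P = 644.5725 W

644.5725 W


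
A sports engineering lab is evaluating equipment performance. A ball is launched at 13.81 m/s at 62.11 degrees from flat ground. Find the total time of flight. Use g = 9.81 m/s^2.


T = 2*v*sin(theta)/g
sin(theta) = sin(62.11 deg) = 0.8838
T = 2*13.81*0.8838 / 9.81
T = 24.4119 / 9.81 = 2.4885 s

2.4885 s


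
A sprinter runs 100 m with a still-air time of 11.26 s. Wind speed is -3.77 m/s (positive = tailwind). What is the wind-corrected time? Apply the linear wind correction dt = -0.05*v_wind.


dt = -0.05 * v_wind = -0.05 * -3.77 = 0.1885 s
t_corrected = t_still + dt = 11.26 + (0.1885)
t_corrected = 11.4485 s

11.4485 s


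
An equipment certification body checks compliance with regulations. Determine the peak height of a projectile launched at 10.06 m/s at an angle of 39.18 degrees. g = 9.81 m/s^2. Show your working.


H = (v*sin(theta))^2 / (2*g)
vy = v*sin(theta) = 10.06 * sin(39.18 deg) = 6.3555 m/s
H = vy^2 / (2*g) = 40.3923 / (2*9.81)
H = 40.3923 / 19.62 = 2.0587 m

2.0587 m


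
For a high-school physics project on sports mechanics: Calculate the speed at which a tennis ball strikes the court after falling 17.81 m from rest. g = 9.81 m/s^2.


v = sqrt(2 * g * h)
v = sqrt(2 * 9.81 * 17.81)
v = sqrt(349.4322) = 18.6931 m/s

18.6931 m/s


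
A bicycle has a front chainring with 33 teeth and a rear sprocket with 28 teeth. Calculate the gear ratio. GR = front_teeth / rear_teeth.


GR = front_teeth / rear_teeth
GR = 33 / 28
GR = 1.1786

1.1786


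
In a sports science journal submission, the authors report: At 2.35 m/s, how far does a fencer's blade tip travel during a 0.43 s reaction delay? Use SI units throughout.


d = v * t
d = 2.35 * 0.43
d = 1.0105 m

1.0105 m


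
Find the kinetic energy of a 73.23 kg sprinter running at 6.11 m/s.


KE = 0.5 * m * v^2
KE = 0.5 * 73.23 * 6.11^2
KE = 0.5 * 73.23 * 37.3321 = 1366.9148 J

1366.9148 J


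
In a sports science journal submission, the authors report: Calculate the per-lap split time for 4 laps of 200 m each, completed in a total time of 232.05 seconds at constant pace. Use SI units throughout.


Split time = total_time / n_laps = 232.05 / 4
Split time = 58.0125 s per lap

58.0125 s


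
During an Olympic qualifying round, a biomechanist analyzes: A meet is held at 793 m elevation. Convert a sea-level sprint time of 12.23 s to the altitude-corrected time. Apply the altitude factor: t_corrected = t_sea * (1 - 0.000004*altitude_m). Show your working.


Correction factor = 1 - 0.000004 * 793 = 0.996828
t_corrected = t_sea * factor = 12.23 * 0.996828
t_corrected = 12.1912 s

12.1912 s


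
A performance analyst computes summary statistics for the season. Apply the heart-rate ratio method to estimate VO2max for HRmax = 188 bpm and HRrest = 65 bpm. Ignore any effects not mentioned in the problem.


VO2max = 15.3 * HRmax / HRrest
VO2max = 15.3 * 188 / 65
VO2max = 2876.4 / 65 = 44.2523 mL/kg/min

44.2523 mL/kg/min


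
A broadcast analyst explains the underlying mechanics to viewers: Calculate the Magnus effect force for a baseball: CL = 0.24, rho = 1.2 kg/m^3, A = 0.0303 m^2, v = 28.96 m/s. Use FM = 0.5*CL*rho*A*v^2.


FM = 0.5 * CL * rho * A * v^2
FM = 0.5 * 0.24 * 1.2 * 0.0303 * 28.96^2
v^2 = 838.6816
FM = 0.5 * 0.24 * 1.2 * 0.0303 * 838.6816 = 3.6593 N

3.6593 N


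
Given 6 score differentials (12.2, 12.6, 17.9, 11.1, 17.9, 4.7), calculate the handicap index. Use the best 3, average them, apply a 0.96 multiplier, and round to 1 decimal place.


All differentials: 12.2, 12.6, 17.9, 11.1, 17.9, 4.7
Sorted: 4.7, 11.1, 12.2, 12.6, 17.9, 17.9
Best 3: 4.7, 11.1, 12.2
Average of best = 28 / 3 = 9.3333
Raw index = 9.3333 * 0.96 = 8.96
Handicap index = round(8.96, 1) = 9.0

9.0


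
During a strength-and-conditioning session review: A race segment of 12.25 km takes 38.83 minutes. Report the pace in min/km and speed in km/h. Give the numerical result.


Pace = time / distance = 38.83 min / 12.25 km = 3.1698 min/km
Speed = distance / time_in_hours = 12.25 / 0.6472 hr
Speed = 18.9287 km/h

3.1698 min/km, 18.9287 km/h


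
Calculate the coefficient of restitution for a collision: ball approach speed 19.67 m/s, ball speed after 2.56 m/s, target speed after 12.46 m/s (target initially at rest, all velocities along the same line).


e = (v2_after - v1_after) / (v1_before - v2_before)
Numerator = 12.46 - 2.56 = 9.9
Denominator = 19.67 - 0 = 19.67
e = 9.9 / 19.67 = 0.5033

0.5033


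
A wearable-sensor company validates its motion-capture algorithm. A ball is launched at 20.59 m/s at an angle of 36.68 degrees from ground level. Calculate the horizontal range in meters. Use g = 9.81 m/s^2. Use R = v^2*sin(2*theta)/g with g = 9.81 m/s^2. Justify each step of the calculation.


R = v^2 * sin(2*theta) / g
Convert angle to radians: theta = 36.68 deg = 0.6402 rad
sin(2*theta) = sin(1.2804) = 0.9581
R = 20.59^2 * 0.9581 / 9.81
R = 423.9481 * 0.9581 / 9.81 = 41.4062 m

41.4062 m


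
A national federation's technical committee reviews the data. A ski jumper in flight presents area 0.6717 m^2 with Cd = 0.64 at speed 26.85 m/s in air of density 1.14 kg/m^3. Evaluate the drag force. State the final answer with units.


Fd = 0.5 * Cd * rho * A * v^2
Fd = 0.5 * 0.64 * 1.14 * 0.6717 * 26.85^2
v^2 = 720.9225
Fd = 0.5 * 0.64 * 1.14 * 0.6717 * 720.9225 = 176.6521 N

176.6521 N


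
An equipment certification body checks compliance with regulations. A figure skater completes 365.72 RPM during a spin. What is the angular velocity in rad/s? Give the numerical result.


omega = RPM * 2 * pi / 60
omega = 365.72 * 2 * 3.14159 / 60
omega = 2297.8865 / 60 = 38.2981 rad/s

38.2981 rad/s


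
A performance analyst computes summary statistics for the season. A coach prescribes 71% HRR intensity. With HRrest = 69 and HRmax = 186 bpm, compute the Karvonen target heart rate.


Target = HRrest + pct*(HRmax - HRrest)
Heart rate reserve = HRmax - HRrest = 186 - 69 = 117 bpm
Fraction = 71% = 0.71
Target = 69 + 0.71 * 117
Target = 69 + 83.07 = 152.07 bpm

152.07 bpm


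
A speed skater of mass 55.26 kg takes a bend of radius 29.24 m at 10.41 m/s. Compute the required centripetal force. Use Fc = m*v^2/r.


Fc = m * v^2 / r
v^2 = 10.41^2 = 108.3681
Fc = 55.26 * 108.3681 / 29.24
Fc = 5988.4212 / 29.24 = 204.8024 N

204.8024 N


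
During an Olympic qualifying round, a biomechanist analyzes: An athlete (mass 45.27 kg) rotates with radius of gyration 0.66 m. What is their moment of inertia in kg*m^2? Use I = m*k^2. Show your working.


I = m * k^2
I = 45.27 * 0.66^2
I = 45.27 * 0.4356 = 19.7196 kg*m^2

19.7196 kg*m^2


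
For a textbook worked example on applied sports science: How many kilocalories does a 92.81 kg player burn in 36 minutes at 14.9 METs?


kcal = MET * mass * time_hr
Convert time: 36 min = 0.6 hr
kcal = 14.9 * 92.81 * 0.6
kcal = 829.7214 kcal

829.7214 kcal


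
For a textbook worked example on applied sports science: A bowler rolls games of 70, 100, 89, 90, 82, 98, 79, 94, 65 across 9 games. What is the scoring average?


Average = sum / n
Sum = 767
Average = 767 / 9 = 85.2222

85.2222


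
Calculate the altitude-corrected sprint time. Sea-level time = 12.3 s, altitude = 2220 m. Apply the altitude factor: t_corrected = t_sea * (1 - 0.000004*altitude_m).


Correction factor = 1 - 0.000004 * 2220 = 0.99112
t_corrected = t_sea * factor = 12.3 * 0.99112
t_corrected = 12.1908 s

12.1908 s


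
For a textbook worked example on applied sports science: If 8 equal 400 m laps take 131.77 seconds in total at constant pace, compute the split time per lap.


Split time = total_time / n_laps = 131.77 / 8
Split time = 16.4713 s per lap

16.4713 s


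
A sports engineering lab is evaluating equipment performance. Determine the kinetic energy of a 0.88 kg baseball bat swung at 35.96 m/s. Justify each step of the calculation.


KE = 0.5 * m * v^2
KE = 0.5 * 0.88 * 35.96^2
KE = 0.5 * 0.88 * 1293.1216 = 568.9735 J

568.9735 J


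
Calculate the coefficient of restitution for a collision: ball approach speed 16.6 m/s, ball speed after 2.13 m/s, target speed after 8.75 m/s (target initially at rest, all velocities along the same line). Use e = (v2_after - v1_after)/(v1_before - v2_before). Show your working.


e = (v2_after - v1_after) / (v1_before - v2_before)
Numerator = 8.75 - 2.13 = 6.62
Denominator = 16.6 - 0 = 16.6
e = 6.62 / 16.6 = 0.3988

0.3988


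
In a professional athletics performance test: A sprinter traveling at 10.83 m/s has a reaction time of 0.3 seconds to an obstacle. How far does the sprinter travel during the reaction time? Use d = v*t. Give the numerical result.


d = v * t
d = 10.83 * 0.3
d = 3.249 m

3.249 m


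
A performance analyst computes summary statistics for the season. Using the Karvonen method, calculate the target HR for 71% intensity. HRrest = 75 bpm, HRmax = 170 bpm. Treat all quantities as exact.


Target = HRrest + pct*(HRmax - HRrest)
Heart rate reserve = HRmax - HRrest = 170 - 75 = 95 bpm
Fraction = 71% = 0.71
Target = 75 + 0.71 * 95
Target = 75 + 67.45 = 142.45 bpm

142.45 bpm


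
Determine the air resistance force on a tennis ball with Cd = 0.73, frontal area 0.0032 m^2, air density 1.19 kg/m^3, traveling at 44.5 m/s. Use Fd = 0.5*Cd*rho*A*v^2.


Fd = 0.5 * Cd * rho * A * v^2
Fd = 0.5 * 0.73 * 1.19 * 0.0032 * 44.5^2
v^2 = 1980.25
Fd = 0.5 * 0.73 * 1.19 * 0.0032 * 1980.25 = 2.7524 N

2.7524 N


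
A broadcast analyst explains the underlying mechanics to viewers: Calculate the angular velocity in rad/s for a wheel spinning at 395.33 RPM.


omega = RPM * 2 * pi / 60
omega = 395.33 * 2 * 3.14159 / 60
omega = 2483.9316 / 60 = 41.3989 rad/s

41.3989 rad/s


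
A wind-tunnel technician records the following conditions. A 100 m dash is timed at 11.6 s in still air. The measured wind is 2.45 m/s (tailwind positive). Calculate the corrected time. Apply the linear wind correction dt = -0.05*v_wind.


dt = -0.05 * v_wind = -0.05 * 2.45 = -0.1225 s
t_corrected = t_still + dt = 11.6 + (-0.1225)
t_corrected = 11.4775 s

11.4775 s


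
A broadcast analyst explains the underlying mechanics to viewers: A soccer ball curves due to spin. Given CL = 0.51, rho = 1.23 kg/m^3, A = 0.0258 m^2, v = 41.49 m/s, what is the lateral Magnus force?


FM = 0.5 * CL * rho * A * v^2
FM = 0.5 * 0.51 * 1.23 * 0.0258 * 41.49^2
v^2 = 1721.4201
FM = 0.5 * 0.51 * 1.23 * 0.0258 * 1721.4201 = 13.93 N

13.93 N


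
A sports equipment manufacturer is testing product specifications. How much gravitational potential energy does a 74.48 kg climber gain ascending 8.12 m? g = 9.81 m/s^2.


PE = m * g * h
PE = 74.48 * 9.81 * 8.12
PE = 730.6488 * 8.12 = 5932.8683 J

5932.8683 J


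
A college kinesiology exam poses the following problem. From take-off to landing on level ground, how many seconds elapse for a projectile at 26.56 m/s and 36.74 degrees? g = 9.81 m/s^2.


T = 2*v*sin(theta)/g
sin(theta) = sin(36.74 deg) = 0.5982
T = 2*26.56*0.5982 / 9.81
T = 31.7756 / 9.81 = 3.2391 s

3.2391 s


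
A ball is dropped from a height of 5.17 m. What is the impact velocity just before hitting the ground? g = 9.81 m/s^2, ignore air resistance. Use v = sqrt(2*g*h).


v = sqrt(2 * g * h)
v = sqrt(2 * 9.81 * 5.17)
v = sqrt(101.4354) = 10.0715 m/s

10.0715 m/s


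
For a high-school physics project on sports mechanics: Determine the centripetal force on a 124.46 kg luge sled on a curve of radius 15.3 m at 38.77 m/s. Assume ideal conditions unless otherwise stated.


Fc = m * v^2 / r
v^2 = 38.77^2 = 1503.1129
Fc = 124.46 * 1503.1129 / 15.3
Fc = 187077.4315 / 15.3 = 12227.2831 N

12227.2831 N


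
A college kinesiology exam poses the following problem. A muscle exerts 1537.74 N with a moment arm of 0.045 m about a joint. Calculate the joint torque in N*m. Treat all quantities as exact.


tau = F * d
tau = 1537.74 * 0.045
tau = 69.1983 N*m

69.1983 N*m


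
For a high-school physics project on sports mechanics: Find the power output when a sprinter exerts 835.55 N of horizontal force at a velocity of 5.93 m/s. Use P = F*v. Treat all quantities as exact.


P = F * v
P = 835.55 * 5.93
P = 4954.8115 W

4954.8115 W


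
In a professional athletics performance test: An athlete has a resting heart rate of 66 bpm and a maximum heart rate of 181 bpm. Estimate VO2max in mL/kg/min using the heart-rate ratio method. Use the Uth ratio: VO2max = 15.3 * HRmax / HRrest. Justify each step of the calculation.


VO2max = 15.3 * HRmax / HRrest
VO2max = 15.3 * 181 / 66
VO2max = 2769.3 / 66 = 41.9591 mL/kg/min

41.9591 mL/kg/min


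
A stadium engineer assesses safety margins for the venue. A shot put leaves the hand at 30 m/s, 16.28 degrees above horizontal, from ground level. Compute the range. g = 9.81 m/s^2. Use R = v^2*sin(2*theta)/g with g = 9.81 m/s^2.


R = v^2 * sin(2*theta) / g
Convert angle to radians: theta = 16.28 deg = 0.2841 rad
sin(2*theta) = sin(0.5683) = 0.5382
R = 30^2 * 0.5382 / 9.81
R = 900 * 0.5382 / 9.81 = 49.3745 m

49.3745 m


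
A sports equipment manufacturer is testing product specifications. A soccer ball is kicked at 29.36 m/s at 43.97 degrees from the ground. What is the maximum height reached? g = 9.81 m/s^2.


H = (v*sin(theta))^2 / (2*g)
vy = v*sin(theta) = 29.36 * sin(43.97 deg) = 20.3841 m/s
H = vy^2 / (2*g) = 415.5119 / (2*9.81)
H = 415.5119 / 19.62 = 21.178 m

21.178 m


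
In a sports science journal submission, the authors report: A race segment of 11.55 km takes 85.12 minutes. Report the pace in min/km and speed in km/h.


Pace = time / distance = 85.12 min / 11.55 km = 7.3697 min/km
Speed = distance / time_in_hours = 11.55 / 1.4187 hr
Speed = 8.1414 km/h

7.3697 min/km, 8.1414 km/h


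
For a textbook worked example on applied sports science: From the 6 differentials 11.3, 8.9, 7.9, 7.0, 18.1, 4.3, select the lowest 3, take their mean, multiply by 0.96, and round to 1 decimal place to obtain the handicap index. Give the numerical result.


All differentials: 11.3, 8.9, 7.9, 7.0, 18.1, 4.3
Sorted: 4.3, 7.0, 7.9, 8.9, 11.3, 18.1
Best 3: 4.3, 7.0, 7.9
Average of best = 19.2 / 3 = 6.4
Raw index = 6.4 * 0.96 = 6.144
Handicap index = round(6.144, 1) = 6.1

6.1


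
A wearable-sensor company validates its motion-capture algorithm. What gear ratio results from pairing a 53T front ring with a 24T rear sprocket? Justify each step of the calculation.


GR = front_teeth / rear_teeth
GR = 53 / 24
GR = 2.2083

2.2083


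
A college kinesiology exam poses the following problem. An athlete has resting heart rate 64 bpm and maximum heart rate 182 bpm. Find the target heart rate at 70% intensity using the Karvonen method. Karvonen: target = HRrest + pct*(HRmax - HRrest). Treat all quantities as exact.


Target = HRrest + pct*(HRmax - HRrest)
Heart rate reserve = HRmax - HRrest = 182 - 64 = 118 bpm
Fraction = 70% = 0.7
Target = 64 + 0.7 * 118
Target = 64 + 82.6 = 146.6 bpm

146.6 bpm


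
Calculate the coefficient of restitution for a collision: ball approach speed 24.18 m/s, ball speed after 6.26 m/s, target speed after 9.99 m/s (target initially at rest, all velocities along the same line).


e = (v2_after - v1_after) / (v1_before - v2_before)
Numerator = 9.99 - 6.26 = 3.73
Denominator = 24.18 - 0 = 24.18
e = 3.73 / 24.18 = 0.1543

0.1543


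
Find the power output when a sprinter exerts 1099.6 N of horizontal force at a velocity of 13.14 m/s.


P = F * v
P = 1099.6 * 13.14
P = 14448.744 W

14448.744 W


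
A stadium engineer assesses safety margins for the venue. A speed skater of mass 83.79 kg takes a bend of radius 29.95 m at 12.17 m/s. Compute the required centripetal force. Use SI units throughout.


Fc = m * v^2 / r
v^2 = 12.17^2 = 148.1089
Fc = 83.79 * 148.1089 / 29.95
Fc = 12410.0447 / 29.95 = 414.3588 N

414.3588 N


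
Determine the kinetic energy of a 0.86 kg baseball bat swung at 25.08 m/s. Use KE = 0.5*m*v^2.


KE = 0.5 * m * v^2
KE = 0.5 * 0.86 * 25.08^2
KE = 0.5 * 0.86 * 629.0064 = 270.4728 J

270.4728 J


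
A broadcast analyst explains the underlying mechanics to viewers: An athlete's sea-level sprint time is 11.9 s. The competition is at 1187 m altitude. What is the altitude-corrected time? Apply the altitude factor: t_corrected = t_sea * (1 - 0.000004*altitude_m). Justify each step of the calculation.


Correction factor = 1 - 0.000004 * 1187 = 0.995252
t_corrected = t_sea * factor = 11.9 * 0.995252
t_corrected = 11.8435 s

11.8435 s


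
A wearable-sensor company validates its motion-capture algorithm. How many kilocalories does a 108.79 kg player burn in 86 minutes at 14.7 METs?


kcal = MET * mass * time_hr
Convert time: 86 min = 1.4333 hr
kcal = 14.7 * 108.79 * 1.4333
kcal = 2292.2053 kcal

2292.2053 kcal


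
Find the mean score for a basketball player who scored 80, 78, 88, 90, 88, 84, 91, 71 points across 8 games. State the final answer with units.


Average = sum / n
Sum = 670
Average = 670 / 8 = 83.75

83.75


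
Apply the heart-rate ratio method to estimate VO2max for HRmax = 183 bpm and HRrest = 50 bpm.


VO2max = 15.3 * HRmax / HRrest
VO2max = 15.3 * 183 / 50
VO2max = 2799.9 / 50 = 55.998 mL/kg/min

55.998 mL/kg/min


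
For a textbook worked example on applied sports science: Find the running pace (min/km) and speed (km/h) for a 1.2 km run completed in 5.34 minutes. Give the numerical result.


Pace = time / distance = 5.34 min / 1.2 km = 4.45 min/km
Speed = distance / time_in_hours = 1.2 / 0.089 hr
Speed = 13.4831 km/h

4.45 min/km, 13.4831 km/h


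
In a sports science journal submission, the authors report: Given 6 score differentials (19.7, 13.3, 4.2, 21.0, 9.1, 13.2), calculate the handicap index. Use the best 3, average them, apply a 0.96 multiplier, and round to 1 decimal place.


All differentials: 19.7, 13.3, 4.2, 21.0, 9.1, 13.2
Sorted: 4.2, 9.1, 13.2, 13.3, 19.7, 21.0
Best 3: 4.2, 9.1, 13.2
Average of best = 26.5 / 3 = 8.8333
Raw index = 8.8333 * 0.96 = 8.48
Handicap index = round(8.48, 1) = 8.5

8.5


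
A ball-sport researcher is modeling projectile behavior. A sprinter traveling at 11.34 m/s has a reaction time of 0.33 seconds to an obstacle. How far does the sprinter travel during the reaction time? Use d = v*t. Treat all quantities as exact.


d = v * t
d = 11.34 * 0.33
d = 3.7422 m

3.7422 m


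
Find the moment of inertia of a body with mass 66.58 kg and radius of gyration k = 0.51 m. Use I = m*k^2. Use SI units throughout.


I = m * k^2
I = 66.58 * 0.51^2
I = 66.58 * 0.2601 = 17.3175 kg*m^2

17.3175 kg*m^2


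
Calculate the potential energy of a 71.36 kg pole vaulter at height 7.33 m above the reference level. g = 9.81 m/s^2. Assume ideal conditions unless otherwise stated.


PE = m * g * h
PE = 71.36 * 9.81 * 7.33
PE = 700.0416 * 7.33 = 5131.3049 J

5131.3049 J


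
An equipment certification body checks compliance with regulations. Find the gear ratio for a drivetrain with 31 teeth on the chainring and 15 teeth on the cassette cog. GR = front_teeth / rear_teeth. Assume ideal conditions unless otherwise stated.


GR = front_teeth / rear_teeth
GR = 31 / 15
GR = 2.0667

2.0667


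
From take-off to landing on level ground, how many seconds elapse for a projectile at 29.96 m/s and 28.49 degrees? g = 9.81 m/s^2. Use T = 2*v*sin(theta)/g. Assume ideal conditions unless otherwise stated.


T = 2*v*sin(theta)/g
sin(theta) = sin(28.49 deg) = 0.477
T = 2*29.96*0.477 / 9.81
T = 28.5822 / 9.81 = 2.9136 s

2.9136 s


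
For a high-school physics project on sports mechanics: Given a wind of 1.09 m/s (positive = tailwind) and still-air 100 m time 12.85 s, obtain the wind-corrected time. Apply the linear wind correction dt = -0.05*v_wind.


dt = -0.05 * v_wind = -0.05 * 1.09 = -0.0545 s
t_corrected = t_still + dt = 12.85 + (-0.0545)
t_corrected = 12.7955 s

12.7955 s


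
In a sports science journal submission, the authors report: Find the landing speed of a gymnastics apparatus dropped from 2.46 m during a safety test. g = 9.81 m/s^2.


v = sqrt(2 * g * h)
v = sqrt(2 * 9.81 * 2.46)
v = sqrt(48.2652) = 6.9473 m/s

6.9473 m/s


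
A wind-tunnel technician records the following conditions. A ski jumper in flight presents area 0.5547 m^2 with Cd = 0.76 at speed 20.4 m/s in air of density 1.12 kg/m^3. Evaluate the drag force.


Fd = 0.5 * Cd * rho * A * v^2
Fd = 0.5 * 0.76 * 1.12 * 0.5547 * 20.4^2
v^2 = 416.16
Fd = 0.5 * 0.76 * 1.12 * 0.5547 * 416.16 = 98.2472 N

98.2472 N


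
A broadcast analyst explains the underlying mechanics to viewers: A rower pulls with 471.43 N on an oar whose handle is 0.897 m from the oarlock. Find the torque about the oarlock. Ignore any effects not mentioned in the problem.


tau = F * d
tau = 471.43 * 0.897
tau = 422.8727 N*m

422.8727 N*m


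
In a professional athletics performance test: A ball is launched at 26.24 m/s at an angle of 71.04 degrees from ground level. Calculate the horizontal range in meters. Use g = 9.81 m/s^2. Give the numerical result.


R = v^2 * sin(2*theta) / g
Convert angle to radians: theta = 71.04 deg = 1.2399 rad
sin(2*theta) = sin(2.4798) = 0.6146
R = 26.24^2 * 0.6146 / 9.81
R = 688.5376 * 0.6146 / 9.81 = 43.1344 m

43.1344 m


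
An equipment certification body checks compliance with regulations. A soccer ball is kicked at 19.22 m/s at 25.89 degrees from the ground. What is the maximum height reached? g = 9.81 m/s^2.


H = (v*sin(theta))^2 / (2*g)
vy = v*sin(theta) = 19.22 * sin(25.89 deg) = 8.3923 m/s
H = vy^2 / (2*g) = 70.4309 / (2*9.81)
H = 70.4309 / 19.62 = 3.5898 m

3.5898 m


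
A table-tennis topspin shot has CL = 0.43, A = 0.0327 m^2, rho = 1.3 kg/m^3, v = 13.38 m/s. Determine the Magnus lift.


FM = 0.5 * CL * rho * A * v^2
FM = 0.5 * 0.43 * 1.3 * 0.0327 * 13.38^2
v^2 = 179.0244
FM = 0.5 * 0.43 * 1.3 * 0.0327 * 179.0244 = 1.6362 N

1.6362 N


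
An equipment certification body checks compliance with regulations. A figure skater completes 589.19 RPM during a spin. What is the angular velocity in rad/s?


omega = RPM * 2 * pi / 60
omega = 589.19 * 2 * 3.14159 / 60
omega = 3701.99 / 60 = 61.6998 rad/s

61.6998 rad/s


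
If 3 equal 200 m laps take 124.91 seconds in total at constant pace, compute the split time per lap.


Split time = total_time / n_laps = 124.91 / 3
Split time = 41.6367 s per lap

41.6367 s


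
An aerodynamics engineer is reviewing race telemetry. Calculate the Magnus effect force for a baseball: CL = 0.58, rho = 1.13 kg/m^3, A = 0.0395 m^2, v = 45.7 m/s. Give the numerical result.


FM = 0.5 * CL * rho * A * v^2
FM = 0.5 * 0.58 * 1.13 * 0.0395 * 45.7^2
v^2 = 2088.49
FM = 0.5 * 0.58 * 1.13 * 0.0395 * 2088.49 = 27.0337 N

27.0337 N


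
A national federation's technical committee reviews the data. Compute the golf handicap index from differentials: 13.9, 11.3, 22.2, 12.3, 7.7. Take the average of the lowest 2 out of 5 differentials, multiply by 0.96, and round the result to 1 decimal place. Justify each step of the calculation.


All differentials: 13.9, 11.3, 22.2, 12.3, 7.7
Sorted: 7.7, 11.3, 12.3, 13.9, 22.2
Best 2: 7.7, 11.3
Average of best = 19 / 2 = 9.5
Raw index = 9.5 * 0.96 = 9.12
Handicap index = round(9.12, 1) = 9.1

9.1


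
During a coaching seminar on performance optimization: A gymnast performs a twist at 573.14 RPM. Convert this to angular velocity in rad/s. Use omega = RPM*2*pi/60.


omega = RPM * 2 * pi / 60
omega = 573.14 * 2 * 3.14159 / 60
omega = 3601.1448 / 60 = 60.0191 rad/s

60.0191 rad/s


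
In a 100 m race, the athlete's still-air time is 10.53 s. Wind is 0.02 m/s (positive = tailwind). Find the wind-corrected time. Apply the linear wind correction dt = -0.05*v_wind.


dt = -0.05 * v_wind = -0.05 * 0.02 = -0.001 s
t_corrected = t_still + dt = 10.53 + (-0.001)
t_corrected = 10.529 s

10.529 s
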